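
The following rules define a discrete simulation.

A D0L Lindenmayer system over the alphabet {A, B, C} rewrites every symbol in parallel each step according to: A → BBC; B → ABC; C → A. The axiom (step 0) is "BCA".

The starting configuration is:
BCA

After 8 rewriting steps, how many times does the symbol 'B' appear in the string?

1393

step 0: BCA
step 1: ABCABBC
step 2: BBCABCABBCABCABCA
step 3: ABCABCABBCABCABBCABCABCABBCABCABBCABCABBC
step 4: BBCABCABBCABCABBCABCABCABBCABCABBCABCABCABBCABCABBCABCABBCABCABCABBCABCABBCABCABCABBCABCABBCABCABCA
step 5: ABCABCABBCABCABBCABCABCABBCABCABBCABCABCABBCABCABBCABCABBC…BBCABCABBCABCABBCABCABCABBCABCABBCABCABCABBCABCABBCABCABBC  (len 239)
step 6: BBCABCABBCABCABBCABCABCABBCABCABBCABCABCABBCABCABBCABCABBC…BBCABCABBCABCABBCABCABCABBCABCABBCABCABCABBCABCABBCABCABCA  (len 577)
step 7: ABCABCABBCABCABBCABCABCABBCABCABBCABCABCABBCABCABBCABCABBC…BBCABCABBCABCABBCABCABCABBCABCABBCABCABCABBCABCABBCABCABBC  (len 1393)
step 8: BBCABCABBCABCABBCABCABCABBCABCABBCABCABCABBCABCABBCABCABBC…BBCABCABBCABCABBCABCABCABBCABCABBCABCABCABBCABCABBCABCABCA  (len 3363)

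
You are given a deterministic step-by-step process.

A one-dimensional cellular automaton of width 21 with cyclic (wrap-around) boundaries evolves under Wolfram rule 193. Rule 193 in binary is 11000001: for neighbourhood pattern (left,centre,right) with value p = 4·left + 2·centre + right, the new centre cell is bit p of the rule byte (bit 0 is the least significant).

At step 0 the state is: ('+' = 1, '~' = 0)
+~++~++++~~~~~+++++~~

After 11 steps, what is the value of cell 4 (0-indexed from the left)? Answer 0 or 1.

t=0: +~++~++++~~~~~+++++~~
t=1: ~~~+~~+++~+++~~++++~~
t=2: ++~~~~~++~~++~~~+++~+
t=3: ++~+++~~+~~~+~+~~++~~
t=4: ~+~~++~~~~+~~~~~~~+~~
t=5: ~~~~~+~++~~~+++++~~~+
t=6: ~+++~~~~+~+~~++++~+~~
t=7: ~~++~++~~~~~~~+++~~~+
t=8: ~~~+~~+~+++++~~++~+~~
t=9: ++~~~~~~~++++~~~+~~~+
t=10: ++~+++++~~+++~+~~~+~~
t=11: ~+~~++++~~~++~~~+~~~~

1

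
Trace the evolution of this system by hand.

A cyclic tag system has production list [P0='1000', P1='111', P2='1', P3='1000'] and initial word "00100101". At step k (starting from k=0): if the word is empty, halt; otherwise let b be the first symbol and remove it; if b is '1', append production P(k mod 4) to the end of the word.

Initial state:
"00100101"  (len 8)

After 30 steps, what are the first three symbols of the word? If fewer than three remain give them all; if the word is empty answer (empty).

k=0  "00100101"  (len 8)
k=1  "0100101"  (len 7)
k=2  "100101"  (len 6)
k=3  "001011"  (len 6)
k=4  "01011"  (len 5)
k=5  "1011"  (len 4)
k=6  "011111"  (len 6)
k=7  "11111"  (len 5)
k=8  "11111000"  (len 8)
k=9  "11110001000"  (len 11)
k=10  "1110001000111"  (len 13)
k=11  "1100010001111"  (len 13)
k=12  "1000100011111000"  (len 16)
k=13  "0001000111110001000"  (len 19)
k=14  "001000111110001000"  (len 18)
k=15  "01000111110001000"  (len 17)
k=16  "1000111110001000"  (len 16)
k=17  "0001111100010001000"  (len 19)
k=18  "001111100010001000"  (len 18)
k=19  "01111100010001000"  (len 17)
k=20  "1111100010001000"  (len 16)
k=21  "1111000100010001000"  (len 19)
k=22  "111000100010001000111"  (len 21)
k=23  "110001000100010001111"  (len 21)
k=24  "100010001000100011111000"  (len 24)
k=25  "000100010001000111110001000"  (len 27)
k=26  "00100010001000111110001000"  (len 26)
k=27  "0100010001000111110001000"  (len 25)
k=28  "100010001000111110001000"  (len 24)
k=29  "000100010001111100010001000"  (len 27)
k=30  "00100010001111100010001000"  (len 26)

001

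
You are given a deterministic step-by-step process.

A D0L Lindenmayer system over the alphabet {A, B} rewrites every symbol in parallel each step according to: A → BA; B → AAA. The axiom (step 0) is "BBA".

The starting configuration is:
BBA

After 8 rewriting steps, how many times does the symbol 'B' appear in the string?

799

gen 0: BBA
gen 1: AAAAAABA
gen 2: BABABABABABAAAABA
gen 3: AAABAAAABAAAABAAAABAAAABAAAABABABABAAAABA
gen 4: BABABAAAABABABABAAAABABABABAAAABABABABAAAABABABABAAAABABABABAAAABAAAABAAAABAAAABABABABAAAABA
gen 5: AAABAAAABAAAABABABABAAAABAAAABAAAABAAAABABABABAAAABAAAABAA…ABABAAAABABABABAAAABABABABAAAABAAAABAAAABAAAABABABABAAAABA  (len 215)
gen 6: BABABAAAABABABABAAAABABABABAAAABAAAABAAAABAAAABABABABAAAAB…ABABAAAABABABABAAAABABABABAAAABAAAABAAAABAAAABABABABAAAABA  (len 491)
gen 7: AAABAAAABAAAABABABABAAAABAAAABAAAABAAAABABABABAAAABAAAABAA…ABABAAAABABABABAAAABABABABAAAABAAAABAAAABAAAABABABABAAAABA  (len 1136)
gen 8: BABABAAAABABABABAAAABABABABAAAABAAAABAAAABAAAABABABABAAAAB…ABABAAAABABABABAAAABABABABAAAABAAAABAAAABAAAABABABABAAAABA  (len 2609)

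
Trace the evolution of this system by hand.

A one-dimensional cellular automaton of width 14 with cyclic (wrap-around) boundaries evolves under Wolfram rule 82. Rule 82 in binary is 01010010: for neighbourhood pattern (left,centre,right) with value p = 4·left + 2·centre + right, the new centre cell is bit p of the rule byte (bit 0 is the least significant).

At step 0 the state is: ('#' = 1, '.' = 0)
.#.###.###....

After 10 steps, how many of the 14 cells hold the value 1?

0) .#.###.###....
1) #....#...##...
2) .#..#.#.#.##.#
3) ..##.......#..
4) .#.##.....#.#.
5) #...##...#...#
6) ##.#.##.#.#.#.
7) .#....#.......
8) #.#..#.#......
9) ...##...#....#
10) #.#.##.#.#..#.

7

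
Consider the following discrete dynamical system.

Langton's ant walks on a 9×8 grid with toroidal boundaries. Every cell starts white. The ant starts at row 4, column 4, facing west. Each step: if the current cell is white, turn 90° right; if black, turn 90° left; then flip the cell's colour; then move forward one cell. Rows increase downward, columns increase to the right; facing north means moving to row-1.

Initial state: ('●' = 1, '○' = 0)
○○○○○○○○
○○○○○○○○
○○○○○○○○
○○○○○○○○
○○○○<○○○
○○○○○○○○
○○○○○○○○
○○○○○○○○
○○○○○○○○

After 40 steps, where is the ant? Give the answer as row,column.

4,6

k=0  ○○○○○○○○
○○○○○○○○
○○○○○○○○
○○○○○○○○
○○○○<○○○
○○○○○○○○
○○○○○○○○
○○○○○○○○
○○○○○○○○
k=1  ○○○○○○○○
○○○○○○○○
○○○○○○○○
○○○○^○○○
○○○○●○○○
○○○○○○○○
○○○○○○○○
○○○○○○○○
○○○○○○○○
k=2  ○○○○○○○○
○○○○○○○○
○○○○○○○○
○○○○●>○○
○○○○●○○○
○○○○○○○○
○○○○○○○○
○○○○○○○○
○○○○○○○○
k=3  ○○○○○○○○
○○○○○○○○
○○○○○○○○
○○○○●●○○
○○○○●v○○
○○○○○○○○
○○○○○○○○
○○○○○○○○
○○○○○○○○
k=4  ○○○○○○○○
○○○○○○○○
○○○○○○○○
○○○○●●○○
○○○○<●○○
○○○○○○○○
○○○○○○○○
○○○○○○○○
○○○○○○○○
k=5  ○○○○○○○○
○○○○○○○○
○○○○○○○○
○○○○●●○○
○○○○○●○○
○○○○v○○○
○○○○○○○○
○○○○○○○○
○○○○○○○○
k=6  ○○○○○○○○
○○○○○○○○
○○○○○○○○
○○○○●●○○
○○○○○●○○
○○○<●○○○
○○○○○○○○
○○○○○○○○
○○○○○○○○
k=7  ○○○○○○○○
○○○○○○○○
○○○○○○○○
○○○○●●○○
○○○^○●○○
○○○●●○○○
○○○○○○○○
○○○○○○○○
○○○○○○○○
k=8  ○○○○○○○○
○○○○○○○○
○○○○○○○○
○○○○●●○○
○○○●>●○○
○○○●●○○○
○○○○○○○○
○○○○○○○○
○○○○○○○○
k=9  ○○○○○○○○
○○○○○○○○
○○○○○○○○
○○○○●●○○
○○○●●●○○
○○○●v○○○
○○○○○○○○
○○○○○○○○
○○○○○○○○
k=10  ○○○○○○○○
○○○○○○○○
○○○○○○○○
○○○○●●○○
○○○●●●○○
○○○●○>○○
○○○○○○○○
○○○○○○○○
○○○○○○○○
k=11  ○○○○○○○○
○○○○○○○○
○○○○○○○○
○○○○●●○○
○○○●●●○○
○○○●○●○○
○○○○○v○○
○○○○○○○○
○○○○○○○○
k=12  ○○○○○○○○
○○○○○○○○
○○○○○○○○
○○○○●●○○
○○○●●●○○
○○○●○●○○
○○○○<●○○
○○○○○○○○
○○○○○○○○
k=13  ○○○○○○○○
○○○○○○○○
○○○○○○○○
○○○○●●○○
○○○●●●○○
○○○●^●○○
○○○○●●○○
○○○○○○○○
○○○○○○○○
k=14  ○○○○○○○○
○○○○○○○○
○○○○○○○○
○○○○●●○○
○○○●●●○○
○○○●●>○○
○○○○●●○○
○○○○○○○○
○○○○○○○○
k=15  ○○○○○○○○
○○○○○○○○
○○○○○○○○
○○○○●●○○
○○○●●^○○
○○○●●○○○
○○○○●●○○
○○○○○○○○
○○○○○○○○
k=16  ○○○○○○○○
○○○○○○○○
○○○○○○○○
○○○○●●○○
○○○●<○○○
○○○●●○○○
○○○○●●○○
○○○○○○○○
○○○○○○○○
k=17  ○○○○○○○○
○○○○○○○○
○○○○○○○○
○○○○●●○○
○○○●○○○○
○○○●v○○○
○○○○●●○○
○○○○○○○○
○○○○○○○○
k=18  ○○○○○○○○
○○○○○○○○
○○○○○○○○
○○○○●●○○
○○○●○○○○
○○○●○>○○
○○○○●●○○
○○○○○○○○
○○○○○○○○
k=19  ○○○○○○○○
○○○○○○○○
○○○○○○○○
○○○○●●○○
○○○●○○○○
○○○●○●○○
○○○○●v○○
○○○○○○○○
○○○○○○○○
k=20  ○○○○○○○○
○○○○○○○○
○○○○○○○○
○○○○●●○○
○○○●○○○○
○○○●○●○○
○○○○●○>○
○○○○○○○○
○○○○○○○○
k=21  ○○○○○○○○
○○○○○○○○
○○○○○○○○
○○○○●●○○
○○○●○○○○
○○○●○●○○
○○○○●○●○
○○○○○○v○
○○○○○○○○
k=22  ○○○○○○○○
○○○○○○○○
○○○○○○○○
○○○○●●○○
○○○●○○○○
○○○●○●○○
○○○○●○●○
○○○○○<●○
○○○○○○○○
k=23  ○○○○○○○○
○○○○○○○○
○○○○○○○○
○○○○●●○○
○○○●○○○○
○○○●○●○○
○○○○●^●○
○○○○○●●○
○○○○○○○○
k=24  ○○○○○○○○
○○○○○○○○
○○○○○○○○
○○○○●●○○
○○○●○○○○
○○○●○●○○
○○○○●●>○
○○○○○●●○
○○○○○○○○
k=25  ○○○○○○○○
○○○○○○○○
○○○○○○○○
○○○○●●○○
○○○●○○○○
○○○●○●^○
○○○○●●○○
○○○○○●●○
○○○○○○○○
k=26  ○○○○○○○○
○○○○○○○○
○○○○○○○○
○○○○●●○○
○○○●○○○○
○○○●○●●>
○○○○●●○○
○○○○○●●○
○○○○○○○○
k=27  ○○○○○○○○
○○○○○○○○
○○○○○○○○
○○○○●●○○
○○○●○○○○
○○○●○●●●
○○○○●●○v
○○○○○●●○
○○○○○○○○
k=28  ○○○○○○○○
○○○○○○○○
○○○○○○○○
○○○○●●○○
○○○●○○○○
○○○●○●●●
○○○○●●<●
○○○○○●●○
○○○○○○○○
k=29  ○○○○○○○○
○○○○○○○○
○○○○○○○○
○○○○●●○○
○○○●○○○○
○○○●○●^●
○○○○●●●●
○○○○○●●○
○○○○○○○○
k=30  ○○○○○○○○
○○○○○○○○
○○○○○○○○
○○○○●●○○
○○○●○○○○
○○○●○<○●
○○○○●●●●
○○○○○●●○
○○○○○○○○
k=31  ○○○○○○○○
○○○○○○○○
○○○○○○○○
○○○○●●○○
○○○●○○○○
○○○●○○○●
○○○○●v●●
○○○○○●●○
○○○○○○○○
k=32  ○○○○○○○○
○○○○○○○○
○○○○○○○○
○○○○●●○○
○○○●○○○○
○○○●○○○●
○○○○●○>●
○○○○○●●○
○○○○○○○○
k=33  ○○○○○○○○
○○○○○○○○
○○○○○○○○
○○○○●●○○
○○○●○○○○
○○○●○○^●
○○○○●○○●
○○○○○●●○
○○○○○○○○
k=34  ○○○○○○○○
○○○○○○○○
○○○○○○○○
○○○○●●○○
○○○●○○○○
○○○●○○●>
○○○○●○○●
○○○○○●●○
○○○○○○○○
k=35  ○○○○○○○○
○○○○○○○○
○○○○○○○○
○○○○●●○○
○○○●○○○^
○○○●○○●○
○○○○●○○●
○○○○○●●○
○○○○○○○○
k=36  ○○○○○○○○
○○○○○○○○
○○○○○○○○
○○○○●●○○
>○○●○○○●
○○○●○○●○
○○○○●○○●
○○○○○●●○
○○○○○○○○
k=37  ○○○○○○○○
○○○○○○○○
○○○○○○○○
○○○○●●○○
●○○●○○○●
v○○●○○●○
○○○○●○○●
○○○○○●●○
○○○○○○○○
k=38  ○○○○○○○○
○○○○○○○○
○○○○○○○○
○○○○●●○○
●○○●○○○●
●○○●○○●<
○○○○●○○●
○○○○○●●○
○○○○○○○○
k=39  ○○○○○○○○
○○○○○○○○
○○○○○○○○
○○○○●●○○
●○○●○○○^
●○○●○○●●
○○○○●○○●
○○○○○●●○
○○○○○○○○
k=40  ○○○○○○○○
○○○○○○○○
○○○○○○○○
○○○○●●○○
●○○●○○<○
●○○●○○●●
○○○○●○○●
○○○○○●●○
○○○○○○○○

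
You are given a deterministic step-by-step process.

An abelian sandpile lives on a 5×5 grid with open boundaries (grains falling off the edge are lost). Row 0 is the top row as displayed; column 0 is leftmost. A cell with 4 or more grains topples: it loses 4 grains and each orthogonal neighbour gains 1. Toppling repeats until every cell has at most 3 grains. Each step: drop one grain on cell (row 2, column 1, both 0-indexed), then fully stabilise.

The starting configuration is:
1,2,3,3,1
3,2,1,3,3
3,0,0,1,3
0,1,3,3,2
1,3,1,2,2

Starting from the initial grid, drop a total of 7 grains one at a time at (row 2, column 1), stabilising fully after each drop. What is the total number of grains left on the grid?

step 0: 1,2,3,3,1
3,2,1,3,3
3,0,0,1,3
0,1,3,3,2
1,3,1,2,2
step 1: 1,2,3,3,1
3,2,1,3,3
3,1,0,1,3
0,1,3,3,2
1,3,1,2,2
step 2: 1,2,3,3,1
3,2,1,3,3
3,2,0,1,3
0,1,3,3,2
1,3,1,2,2
step 3: 1,2,3,3,1
3,2,1,3,3
3,3,0,1,3
0,1,3,3,2
1,3,1,2,2
step 4: 2,3,3,3,1
1,0,2,3,3
1,2,1,1,3
1,2,3,3,2
1,3,1,2,2
step 5: 2,3,3,3,1
1,0,2,3,3
1,3,1,1,3
1,2,3,3,2
1,3,1,2,2
step 6: 2,3,3,3,1
1,1,2,3,3
2,0,2,1,3
1,3,3,3,2
1,3,1,2,2
step 7: 2,3,3,3,1
1,1,2,3,3
2,1,2,1,3
1,3,3,3,2
1,3,1,2,2

52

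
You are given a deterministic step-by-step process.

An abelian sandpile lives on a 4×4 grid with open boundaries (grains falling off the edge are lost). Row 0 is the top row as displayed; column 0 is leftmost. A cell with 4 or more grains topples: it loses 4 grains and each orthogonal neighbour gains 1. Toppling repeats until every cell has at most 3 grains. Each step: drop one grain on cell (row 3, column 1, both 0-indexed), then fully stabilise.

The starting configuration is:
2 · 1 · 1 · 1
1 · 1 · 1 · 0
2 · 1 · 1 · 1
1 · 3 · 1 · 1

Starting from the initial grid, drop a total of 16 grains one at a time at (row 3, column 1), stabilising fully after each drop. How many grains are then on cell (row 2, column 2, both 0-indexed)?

step 0: 2 · 1 · 1 · 1
1 · 1 · 1 · 0
2 · 1 · 1 · 1
1 · 3 · 1 · 1
step 1: 2 · 1 · 1 · 1
1 · 1 · 1 · 0
2 · 2 · 1 · 1
2 · 0 · 2 · 1
step 2: 2 · 1 · 1 · 1
1 · 1 · 1 · 0
2 · 2 · 1 · 1
2 · 1 · 2 · 1
step 3: 2 · 1 · 1 · 1
1 · 1 · 1 · 0
2 · 2 · 1 · 1
2 · 2 · 2 · 1
step 4: 2 · 1 · 1 · 1
1 · 1 · 1 · 0
2 · 2 · 1 · 1
2 · 3 · 2 · 1
step 5: 2 · 1 · 1 · 1
1 · 1 · 1 · 0
2 · 3 · 1 · 1
3 · 0 · 3 · 1
step 6: 2 · 1 · 1 · 1
1 · 1 · 1 · 0
2 · 3 · 1 · 1
3 · 1 · 3 · 1
step 7: 2 · 1 · 1 · 1
1 · 1 · 1 · 0
2 · 3 · 1 · 1
3 · 2 · 3 · 1
step 8: 2 · 1 · 1 · 1
1 · 1 · 1 · 0
2 · 3 · 1 · 1
3 · 3 · 3 · 1
step 9: 2 · 1 · 1 · 1
2 · 2 · 1 · 0
0 · 1 · 3 · 1
1 · 3 · 0 · 2
step 10: 2 · 1 · 1 · 1
2 · 2 · 1 · 0
0 · 2 · 3 · 1
2 · 0 · 1 · 2
step 11: 2 · 1 · 1 · 1
2 · 2 · 1 · 0
0 · 2 · 3 · 1
2 · 1 · 1 · 2
step 12: 2 · 1 · 1 · 1
2 · 2 · 1 · 0
0 · 2 · 3 · 1
2 · 2 · 1 · 2
step 13: 2 · 1 · 1 · 1
2 · 2 · 1 · 0
0 · 2 · 3 · 1
2 · 3 · 1 · 2
step 14: 2 · 1 · 1 · 1
2 · 2 · 1 · 0
0 · 3 · 3 · 1
3 · 0 · 2 · 2
step 15: 2 · 1 · 1 · 1
2 · 2 · 1 · 0
0 · 3 · 3 · 1
3 · 1 · 2 · 2
step 16: 2 · 1 · 1 · 1
2 · 2 · 1 · 0
0 · 3 · 3 · 1
3 · 2 · 2 · 2

3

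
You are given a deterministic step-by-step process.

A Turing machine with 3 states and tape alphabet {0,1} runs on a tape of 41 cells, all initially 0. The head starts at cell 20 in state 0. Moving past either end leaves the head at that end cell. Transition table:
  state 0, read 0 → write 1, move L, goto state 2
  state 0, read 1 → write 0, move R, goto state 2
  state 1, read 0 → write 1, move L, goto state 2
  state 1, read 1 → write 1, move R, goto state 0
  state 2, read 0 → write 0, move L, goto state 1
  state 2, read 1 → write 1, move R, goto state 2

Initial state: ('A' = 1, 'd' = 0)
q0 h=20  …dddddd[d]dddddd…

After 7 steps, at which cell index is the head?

t=0: q0 h=20  …dddddd[d]dddddd…
t=1: q2 h=19  …dddddd[d]Addddd…
t=2: q1 h=18  …dddddd[d]dAdddd…
t=3: q2 h=17  …dddddd[d]AdAddd…
t=4: q1 h=16  …dddddd[d]dAdAdd…
t=5: q2 h=15  …dddddd[d]AdAdAd…
t=6: q1 h=14  …dddddd[d]dAdAdA…
t=7: q2 h=13  …dddddd[d]AdAdAd…

13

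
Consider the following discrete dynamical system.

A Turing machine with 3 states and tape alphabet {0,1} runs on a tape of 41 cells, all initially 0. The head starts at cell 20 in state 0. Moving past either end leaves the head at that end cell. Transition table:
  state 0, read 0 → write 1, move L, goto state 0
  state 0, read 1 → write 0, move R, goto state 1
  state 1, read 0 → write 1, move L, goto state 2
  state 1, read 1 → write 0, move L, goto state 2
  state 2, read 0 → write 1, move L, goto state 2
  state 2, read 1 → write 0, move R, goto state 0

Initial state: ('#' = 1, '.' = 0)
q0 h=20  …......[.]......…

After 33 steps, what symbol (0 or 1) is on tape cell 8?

t=0: q0 h=20  …......[.]......…
t=1: q0 h=19  …......[.]#.....…
t=2: q0 h=18  …......[.]##....…
t=3: q0 h=17  …......[.]###...…
t=4: q0 h=16  …......[.]####..…
t=5: q0 h=15  …......[.]#####.…
t=6: q0 h=14  …......[.]######…
t=7: q0 h=13  …......[.]######…
t=8: q0 h=12  …......[.]######…
t=9: q0 h=11  …......[.]######…
t=10: q0 h=10  …......[.]######…
t=11: q0 h= 9  …......[.]######…
t=12: q0 h= 8  …......[.]######…
t=13: q0 h= 7  …......[.]######…
t=14: q0 h= 6  |......[.]######…
t=15: q0 h= 5  |.....[.]######…
t=16: q0 h= 4  |....[.]######…
t=17: q0 h= 3  |...[.]######…
t=18: q0 h= 2  |..[.]######…
t=19: q0 h= 1  |.[.]######…
t=20: q0 h= 0  |[.]######…
t=21: q0 h= 0  |[#]######…
t=22: q1 h= 1  |.[#]######…
t=23: q2 h= 0  |[.].#####…
t=24: q2 h= 0  |[#].#####…
t=25: q0 h= 1  |.[.]######…
t=26: q0 h= 0  |[.]######…
t=27: q0 h= 0  |[#]######…
t=28: q1 h= 1  |.[#]######…
t=29: q2 h= 0  |[.].#####…
t=30: q2 h= 0  |[#].#####…
t=31: q0 h= 1  |.[.]######…
t=32: q0 h= 0  |[.]######…
t=33: q0 h= 0  |[#]######…

1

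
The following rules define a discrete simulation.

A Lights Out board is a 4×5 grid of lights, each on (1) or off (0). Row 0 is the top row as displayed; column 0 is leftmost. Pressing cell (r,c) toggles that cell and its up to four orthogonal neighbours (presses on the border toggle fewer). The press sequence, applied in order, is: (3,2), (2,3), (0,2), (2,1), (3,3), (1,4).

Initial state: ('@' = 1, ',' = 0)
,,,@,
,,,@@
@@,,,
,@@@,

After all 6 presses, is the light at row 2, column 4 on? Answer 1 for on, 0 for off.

k=0  ,,,@,
,,,@@
@@,,,
,@@@,
k=1  ,,,@,
,,,@@
@@@,,
,,,,,
k=2  ,,,@,
,,,,@
@@,@@
,,,@,
k=3  ,@@,,
,,@,@
@@,@@
,,,@,
k=4  ,@@,,
,@@,@
,,@@@
,@,@,
k=5  ,@@,,
,@@,@
,,@,@
,@@,@
k=6  ,@@,@
,@@@,
,,@,,
,@@,@

0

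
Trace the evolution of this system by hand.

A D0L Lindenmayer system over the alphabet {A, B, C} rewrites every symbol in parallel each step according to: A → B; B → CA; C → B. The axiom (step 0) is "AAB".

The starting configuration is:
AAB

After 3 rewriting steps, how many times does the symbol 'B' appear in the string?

4

[0] AAB
[1] BBCA
[2] CACABB
[3] BBBBCACA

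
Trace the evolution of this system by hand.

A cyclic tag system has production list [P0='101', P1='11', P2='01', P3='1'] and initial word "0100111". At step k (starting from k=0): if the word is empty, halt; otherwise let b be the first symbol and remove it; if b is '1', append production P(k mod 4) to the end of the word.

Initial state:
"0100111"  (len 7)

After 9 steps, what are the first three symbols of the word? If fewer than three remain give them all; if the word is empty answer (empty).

[0] "0100111"  (len 7)
[1] "100111"  (len 6)
[2] "0011111"  (len 7)
[3] "011111"  (len 6)
[4] "11111"  (len 5)
[5] "1111101"  (len 7)
[6] "11110111"  (len 8)
[7] "111011101"  (len 9)
[8] "110111011"  (len 9)
[9] "10111011101"  (len 11)

101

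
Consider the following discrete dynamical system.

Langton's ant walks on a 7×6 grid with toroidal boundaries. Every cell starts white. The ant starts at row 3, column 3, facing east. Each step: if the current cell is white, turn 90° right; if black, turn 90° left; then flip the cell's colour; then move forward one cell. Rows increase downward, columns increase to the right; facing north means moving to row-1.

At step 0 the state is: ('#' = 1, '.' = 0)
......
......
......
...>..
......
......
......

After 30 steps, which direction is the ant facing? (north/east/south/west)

east

step 0: ......
......
......
...>..
......
......
......
step 1: ......
......
......
...#..
...v..
......
......
step 2: ......
......
......
...#..
..<#..
......
......
step 3: ......
......
......
..^#..
..##..
......
......
step 4: ......
......
......
..#>..
..##..
......
......
step 5: ......
......
...^..
..#...
..##..
......
......
step 6: ......
......
...#>.
..#...
..##..
......
......
step 7: ......
......
...##.
..#.v.
..##..
......
......
step 8: ......
......
...##.
..#<#.
..##..
......
......
step 9: ......
......
...^#.
..###.
..##..
......
......
step 10: ......
......
..<.#.
..###.
..##..
......
......
step 11: ......
..^...
..#.#.
..###.
..##..
......
......
step 12: ......
..#>..
..#.#.
..###.
..##..
......
......
step 13: ......
..##..
..#v#.
..###.
..##..
......
......
step 14: ......
..##..
..<##.
..###.
..##..
......
......
step 15: ......
..##..
...##.
..v##.
..##..
......
......
step 16: ......
..##..
...##.
...>#.
..##..
......
......
step 17: ......
..##..
...^#.
....#.
..##..
......
......
step 18: ......
..##..
..<.#.
....#.
..##..
......
......
step 19: ......
..^#..
..#.#.
....#.
..##..
......
......
step 20: ......
.<.#..
..#.#.
....#.
..##..
......
......
step 21: .^....
.#.#..
..#.#.
....#.
..##..
......
......
step 22: .#>...
.#.#..
..#.#.
....#.
..##..
......
......
step 23: .##...
.#v#..
..#.#.
....#.
..##..
......
......
step 24: .##...
.<##..
..#.#.
....#.
..##..
......
......
step 25: .##...
..##..
.v#.#.
....#.
..##..
......
......
step 26: .##...
..##..
<##.#.
....#.
..##..
......
......
step 27: .##...
^.##..
###.#.
....#.
..##..
......
......
step 28: .##...
#>##..
###.#.
....#.
..##..
......
......
step 29: .##...
####..
#v#.#.
....#.
..##..
......
......
step 30: .##...
####..
#.>.#.
....#.
..##..
......
......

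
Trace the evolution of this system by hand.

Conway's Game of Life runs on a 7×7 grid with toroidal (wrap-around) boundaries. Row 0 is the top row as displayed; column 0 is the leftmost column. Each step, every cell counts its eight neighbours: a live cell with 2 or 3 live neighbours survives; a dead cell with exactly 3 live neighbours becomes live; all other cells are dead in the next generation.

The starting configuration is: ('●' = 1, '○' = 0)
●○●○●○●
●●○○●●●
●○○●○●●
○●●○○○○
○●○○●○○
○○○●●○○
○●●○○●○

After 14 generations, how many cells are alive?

15

gen 0: ●○●○●○●
●●○○●●●
●○○●○●●
○●●○○○○
○●○○●○○
○○○●●○○
○●●○○●○
gen 1: ○○●○●○○
○○●○○○○
○○○●○○○
○●●●●●●
○●○○●○○
○●○●●●○
●●●○○●●
gen 2: ●○●○○●●
○○●○○○○
○●○○○●○
●●○○○●○
○●○○○○●
○○○●○○○
●○○○○○●
gen 3: ●○○○○●○
●○●○○●○
●●●○○○●
○●●○○●○
○●●○○○●
○○○○○○●
●●○○○●○
gen 4: ●○○○●●○
○○●○○●○
○○○●○●○
○○○●○●○
○●●○○●●
○○●○○●●
●●○○○●○
gen 5: ●○○○●●○
○○○●○●○
○○●●○●●
○○○●○●○
●●●●○○○
○○●○●○○
●●○○○○○
gen 6: ●●○○●●○
○○●●○○○
○○●●○●●
●○○○○●○
○●○○○○○
○○○○○○○
●●○●●●●
gen 7: ○○○○○○○
●○○○○○○
○●●●○●●
●●●○●●○
○○○○○○○
○●●○●●●
○●●●○○○
gen 8: ○●●○○○○
●●●○○○●
○○○●○●○
●○○○●●○
○○○○○○○
●●○○●●○
●●○●●●○
gen 9: ○○○○●●○
●○○●○○●
○○●●○●○
○○○○●●●
●●○○○○○
●●●●○●○
○○○●○●○
gen 10: ○○○●○●○
○○●●○○●
●○●●○○○
●●●●●●●
○○○●○○○
●○○●○○○
○●○●○●○
gen 11: ○○○●○●●
○●○○○○●
○○○○○○○
●○○○○●●
○○○○○●○
○○○●○○○
○○○●○○●
gen 12: ○○●○●●●
●○○○○●●
○○○○○●○
○○○○○●●
○○○○●●○
○○○○●○○
○○●●○●●
gen 13: ○●●○○○○
●○○○○○○
●○○○●○○
○○○○○○●
○○○○●○●
○○○○○○●
○○●○○○●
gen 14: ●●●○○○○
●○○○○○○
●○○○○○●
●○○○○○●
●○○○○○●
●○○○○○●
●●●○○○○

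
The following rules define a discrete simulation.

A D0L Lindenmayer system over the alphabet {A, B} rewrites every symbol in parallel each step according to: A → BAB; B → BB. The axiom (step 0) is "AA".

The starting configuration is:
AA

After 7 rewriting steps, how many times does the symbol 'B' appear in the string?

508

t=0: AA
t=1: BABBAB
t=2: BBBABBBBBBABBB
t=3: BBBBBBBABBBBBBBBBBBBBBABBBBBBB
t=4: BBBBBBBBBBBBBBBABBBBBBBBBBBBBBBBBBBBBBBBBBBBBBABBBBBBBBBBBBBBB
t=5: BBBBBBBBBBBBBBBBBBBBBBBBBBBBBBBABBBBBBBBBBBBBBBBBBBBBBBBBB…BBBBBBBBBBBBBBBBBBBBBBBBBBABBBBBBBBBBBBBBBBBBBBBBBBBBBBBBB  (len 126)
t=6: BBBBBBBBBBBBBBBBBBBBBBBBBBBBBBBBBBBBBBBBBBBBBBBBBBBBBBBBBB…BBBBBBBBBBBBBBBBBBBBBBBBBBBBBBBBBBBBBBBBBBBBBBBBBBBBBBBBBB  (len 254)
t=7: BBBBBBBBBBBBBBBBBBBBBBBBBBBBBBBBBBBBBBBBBBBBBBBBBBBBBBBBBB…BBBBBBBBBBBBBBBBBBBBBBBBBBBBBBBBBBBBBBBBBBBBBBBBBBBBBBBBBB  (len 510)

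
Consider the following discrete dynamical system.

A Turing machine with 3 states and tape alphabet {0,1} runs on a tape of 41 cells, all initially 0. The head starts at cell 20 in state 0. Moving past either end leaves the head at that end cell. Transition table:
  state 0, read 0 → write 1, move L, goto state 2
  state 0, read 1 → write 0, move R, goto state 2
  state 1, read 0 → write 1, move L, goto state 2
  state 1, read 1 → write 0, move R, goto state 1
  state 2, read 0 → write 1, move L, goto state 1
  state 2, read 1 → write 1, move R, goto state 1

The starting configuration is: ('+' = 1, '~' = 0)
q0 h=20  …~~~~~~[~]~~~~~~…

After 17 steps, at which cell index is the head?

k=0  q0 h=20  …~~~~~~[~]~~~~~~…
k=1  q2 h=19  …~~~~~~[~]+~~~~~…
k=2  q1 h=18  …~~~~~~[~]++~~~~…
k=3  q2 h=17  …~~~~~~[~]+++~~~…
k=4  q1 h=16  …~~~~~~[~]++++~~…
k=5  q2 h=15  …~~~~~~[~]+++++~…
k=6  q1 h=14  …~~~~~~[~]++++++…
k=7  q2 h=13  …~~~~~~[~]++++++…
k=8  q1 h=12  …~~~~~~[~]++++++…
k=9  q2 h=11  …~~~~~~[~]++++++…
k=10  q1 h=10  …~~~~~~[~]++++++…
k=11  q2 h= 9  …~~~~~~[~]++++++…
k=12  q1 h= 8  …~~~~~~[~]++++++…
k=13  q2 h= 7  …~~~~~~[~]++++++…
k=14  q1 h= 6  |~~~~~~[~]++++++…
k=15  q2 h= 5  |~~~~~[~]++++++…
k=16  q1 h= 4  |~~~~[~]++++++…
k=17  q2 h= 3  |~~~[~]++++++…

3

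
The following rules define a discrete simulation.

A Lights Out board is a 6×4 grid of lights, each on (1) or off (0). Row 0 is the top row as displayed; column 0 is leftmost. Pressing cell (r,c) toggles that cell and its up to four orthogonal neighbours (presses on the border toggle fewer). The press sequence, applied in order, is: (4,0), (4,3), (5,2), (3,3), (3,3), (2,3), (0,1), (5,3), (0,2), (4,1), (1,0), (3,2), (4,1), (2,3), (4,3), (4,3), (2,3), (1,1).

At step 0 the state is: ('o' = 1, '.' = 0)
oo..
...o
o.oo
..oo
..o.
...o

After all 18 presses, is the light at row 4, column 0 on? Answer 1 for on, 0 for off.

1

0) oo..
...o
o.oo
..oo
..o.
...o
1) oo..
...o
o.oo
o.oo
ooo.
o..o
2) oo..
...o
o.oo
o.o.
oo.o
o...
3) oo..
...o
o.oo
o.o.
oooo
oooo
4) oo..
...o
o.o.
o..o
ooo.
oooo
5) oo..
...o
o.oo
o.o.
oooo
oooo
6) oo..
....
o...
o.oo
oooo
oooo
7) ..o.
.o..
o...
o.oo
oooo
oooo
8) ..o.
.o..
o...
o.oo
ooo.
oo..
9) .o.o
.oo.
o...
o.oo
ooo.
oo..
10) .o.o
.oo.
o...
oooo
....
o...
11) oo.o
o.o.
....
oooo
....
o...
12) oo.o
o.o.
..o.
o...
..o.
o...
13) oo.o
o.o.
..o.
oo..
oo..
oo..
14) oo.o
o.oo
...o
oo.o
oo..
oo..
15) oo.o
o.oo
...o
oo..
oooo
oo.o
16) oo.o
o.oo
...o
oo.o
oo..
oo..
17) oo.o
o.o.
..o.
oo..
oo..
oo..
18) o..o
.o..
.oo.
oo..
oo..
oo..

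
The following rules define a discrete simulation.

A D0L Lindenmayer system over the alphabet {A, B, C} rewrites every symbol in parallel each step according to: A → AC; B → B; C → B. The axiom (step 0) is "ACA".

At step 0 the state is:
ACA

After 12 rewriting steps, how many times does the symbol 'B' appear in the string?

step 0: ACA
step 1: ACBAC
step 2: ACBBACB
step 3: ACBBBACBB
step 4: ACBBBBACBBB
step 5: ACBBBBBACBBBB
step 6: ACBBBBBBACBBBBB
step 7: ACBBBBBBBACBBBBBB
step 8: ACBBBBBBBBACBBBBBBB
step 9: ACBBBBBBBBBACBBBBBBBB
step 10: ACBBBBBBBBBBACBBBBBBBBB
step 11: ACBBBBBBBBBBBACBBBBBBBBBB
step 12: ACBBBBBBBBBBBBACBBBBBBBBBBB

23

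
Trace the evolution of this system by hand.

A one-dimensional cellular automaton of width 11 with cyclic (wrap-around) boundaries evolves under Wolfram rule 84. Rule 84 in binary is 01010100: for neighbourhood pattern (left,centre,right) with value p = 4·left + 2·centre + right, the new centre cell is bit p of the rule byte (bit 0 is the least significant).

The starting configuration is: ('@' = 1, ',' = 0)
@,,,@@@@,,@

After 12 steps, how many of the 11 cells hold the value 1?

0) @,,,@@@@,,@
1) @@,,,,,@@,,
2) ,@@,,,,,@@,
3) ,,@@,,,,,@@
4) @,,@@,,,,,@
5) @@,,@@,,,,,
6) ,@@,,@@,,,,
7) ,,@@,,@@,,,
8) ,,,@@,,@@,,
9) ,,,,@@,,@@,
10) ,,,,,@@,,@@
11) @,,,,,@@,,@
12) @@,,,,,@@,,

4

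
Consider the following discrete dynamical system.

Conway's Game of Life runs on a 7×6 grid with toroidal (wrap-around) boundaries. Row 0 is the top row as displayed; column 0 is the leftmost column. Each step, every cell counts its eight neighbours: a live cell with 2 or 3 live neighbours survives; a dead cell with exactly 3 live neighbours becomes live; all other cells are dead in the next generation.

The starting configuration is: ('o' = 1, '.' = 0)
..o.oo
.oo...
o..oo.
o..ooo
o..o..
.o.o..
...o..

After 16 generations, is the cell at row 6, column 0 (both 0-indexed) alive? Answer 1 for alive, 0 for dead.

k=0  ..o.oo
.oo...
o..oo.
o..ooo
o..o..
.o.o..
...o..
k=1  .oo.o.
ooo...
o.....
ooo...
oo.o..
...oo.
...o..
k=2  o.....
o.oo.o
.....o
..o..o
o..ooo
...oo.
......
k=3  oo...o
oo..oo
.ooo.o
...o..
o.o...
...o..
......
k=4  .o..o.
...o..
.o.o.o
o..oo.
..oo..
......
o.....
k=5  ......
o..o..
o..o.o
oo...o
..ooo.
......
......
k=6  ......
o...oo
..o...
.o....
oooooo
...o..
......
k=7  .....o
.....o
oo...o
....oo
oo.ooo
oo.o.o
......
k=8  ......
....oo
......
..oo..
.o.o..
.o.o..
....oo
k=9  ......
......
...oo.
..oo..
.o.oo.
o..o..
....o.
k=10  ......
......
..ooo.
......
.o..o.
..oo.o
......
k=11  ......
...o..
...o..
..o.o.
..ooo.
..ooo.
......
k=12  ......
......
..ooo.
..o.o.
.o...o
..o.o.
...o..
k=13  ......
...o..
..o.o.
.oo.oo
.oo.oo
..ooo.
...o..
k=14  ......
...o..
.oo.oo
......
......
.o...o
..ooo.
k=15  ..o.o.
..ooo.
..ooo.
......
......
..ooo.
..ooo.
k=16  .o...o
.o...o
..o.o.
...o..
...o..
..o.o.
.o...o

0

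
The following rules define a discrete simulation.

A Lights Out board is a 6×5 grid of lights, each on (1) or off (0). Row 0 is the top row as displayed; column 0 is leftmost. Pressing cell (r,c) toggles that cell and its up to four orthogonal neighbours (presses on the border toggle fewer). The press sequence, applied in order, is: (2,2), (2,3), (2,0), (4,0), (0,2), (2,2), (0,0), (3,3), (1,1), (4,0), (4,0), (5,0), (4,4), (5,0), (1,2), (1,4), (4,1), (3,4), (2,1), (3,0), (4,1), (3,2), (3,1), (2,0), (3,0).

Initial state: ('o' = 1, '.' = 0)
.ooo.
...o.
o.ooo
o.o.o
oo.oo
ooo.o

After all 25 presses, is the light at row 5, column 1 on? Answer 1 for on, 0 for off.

1

0) .ooo.
...o.
o.ooo
o.o.o
oo.oo
ooo.o
1) .ooo.
..oo.
oo..o
o...o
oo.oo
ooo.o
2) .ooo.
..o..
oooo.
o..oo
oo.oo
ooo.o
3) .ooo.
o.o..
..oo.
...oo
oo.oo
ooo.o
4) .ooo.
o.o..
..oo.
o..oo
...oo
.oo.o
5) .....
o....
..oo.
o..oo
...oo
.oo.o
6) .....
o.o..
.o...
o.ooo
...oo
.oo.o
7) oo...
..o..
.o...
o.ooo
...oo
.oo.o
8) oo...
..o..
.o.o.
o....
....o
.oo.o
9) o....
oo...
...o.
o....
....o
.oo.o
10) o....
oo...
...o.
.....
oo..o
ooo.o
11) o....
oo...
...o.
o....
....o
.oo.o
12) o....
oo...
...o.
o....
o...o
o.o.o
13) o....
oo...
...o.
o...o
o..o.
o.o..
14) o....
oo...
...o.
o...o
...o.
.oo..
15) o.o..
o.oo.
..oo.
o...o
...o.
.oo..
16) o.o.o
o.o.o
..ooo
o...o
...o.
.oo..
17) o.o.o
o.o.o
..ooo
oo..o
oooo.
..o..
18) o.o.o
o.o.o
..oo.
oo.o.
ooooo
..o..
19) o.o.o
ooo.o
oo.o.
o..o.
ooooo
..o..
20) o.o.o
ooo.o
.o.o.
.o.o.
.oooo
..o..
21) o.o.o
ooo.o
.o.o.
...o.
o..oo
.oo..
22) o.o.o
ooo.o
.ooo.
.oo..
o.ooo
.oo..
23) o.o.o
ooo.o
..oo.
o....
ooooo
.oo..
24) o.o.o
.oo.o
oooo.
.....
ooooo
.oo..
25) o.o.o
.oo.o
.ooo.
oo...
.oooo
.oo..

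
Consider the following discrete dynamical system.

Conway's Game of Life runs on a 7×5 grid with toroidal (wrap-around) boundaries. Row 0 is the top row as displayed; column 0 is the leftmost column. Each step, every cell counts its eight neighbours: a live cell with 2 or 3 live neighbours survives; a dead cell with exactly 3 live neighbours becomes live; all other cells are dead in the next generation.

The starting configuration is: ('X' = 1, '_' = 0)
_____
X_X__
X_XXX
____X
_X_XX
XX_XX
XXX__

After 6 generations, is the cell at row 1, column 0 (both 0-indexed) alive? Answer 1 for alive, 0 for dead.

0

0) _____
X_X__
X_XXX
____X
_X_XX
XX_XX
XXX__
1) X_X__
X_X__
X_X__
_X___
_X___
_____
__XX_
2) __X_X
X_XXX
X_X__
XXX__
_____
__X__
_XXX_
3) _____
X_X__
_____
X_X__
__X__
_XXX_
_X___
4) _X___
_____
_____
_X___
_____
_X_X_
_X___
5) _____
_____
_____
_____
__X__
__X__
XX___
6) _____
_____
_____
_____
_____
__X__
_X___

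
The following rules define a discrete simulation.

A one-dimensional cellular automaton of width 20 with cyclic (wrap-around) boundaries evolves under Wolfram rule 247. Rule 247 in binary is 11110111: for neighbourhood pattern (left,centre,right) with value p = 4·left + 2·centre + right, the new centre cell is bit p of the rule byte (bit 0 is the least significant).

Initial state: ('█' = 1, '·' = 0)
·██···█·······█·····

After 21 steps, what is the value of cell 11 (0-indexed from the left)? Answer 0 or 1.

1

step 0: ·██···█·······█·····
step 1: █·██████████████████
step 2: ██·█████████████████
step 3: ███·████████████████
step 4: ████·███████████████
step 5: █████·██████████████
step 6: ██████·█████████████
step 7: ███████·████████████
step 8: ████████·███████████
step 9: █████████·██████████
step 10: ██████████·█████████
step 11: ███████████·████████
step 12: ████████████·███████
step 13: █████████████·██████
step 14: ██████████████·█████
step 15: ███████████████·████
step 16: ████████████████·███
step 17: █████████████████·██
step 18: ██████████████████·█
step 19: ███████████████████·
step 20: ·███████████████████
step 21: █·██████████████████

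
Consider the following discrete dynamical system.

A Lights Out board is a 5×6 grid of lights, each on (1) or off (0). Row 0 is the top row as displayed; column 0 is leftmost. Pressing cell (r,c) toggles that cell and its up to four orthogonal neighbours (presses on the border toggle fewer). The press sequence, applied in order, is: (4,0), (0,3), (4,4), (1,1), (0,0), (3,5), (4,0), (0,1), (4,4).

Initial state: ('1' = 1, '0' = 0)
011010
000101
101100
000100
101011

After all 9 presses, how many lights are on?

15

0) 011010
000101
101100
000100
101011
1) 011010
000101
101100
100100
011011
2) 010100
000001
101100
100100
011011
3) 010100
000001
101100
100110
011100
4) 000100
111001
111100
100110
011100
5) 110100
011001
111100
100110
011100
6) 110100
011001
111101
100101
011101
7) 110100
011001
111101
000101
101101
8) 001100
001001
111101
000101
101101
9) 001100
001001
111101
000111
101010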